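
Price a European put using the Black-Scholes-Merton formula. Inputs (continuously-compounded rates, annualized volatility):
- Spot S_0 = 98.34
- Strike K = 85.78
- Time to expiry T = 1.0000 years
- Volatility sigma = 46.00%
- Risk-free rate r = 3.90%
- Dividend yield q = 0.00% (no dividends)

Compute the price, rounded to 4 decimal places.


Answer: Price = 9.6878

Derivation:
d1 = (ln(S/K) + (r - q + 0.5*sigma^2) * T) / (sigma * sqrt(T)) = 0.61183692
d2 = d1 - sigma * sqrt(T) = 0.15183692
exp(-rT) = 0.96175071; exp(-qT) = 1.00000000
P = K * exp(-rT) * N(-d2) - S_0 * exp(-qT) * N(-d1)
N(-d1) = 0.27032283; N(-d2) = 0.43965778
P = 85.7800 * 0.96175071 * 0.43965778 - 98.3400 * 1.00000000 * 0.27032283 = 9.6878


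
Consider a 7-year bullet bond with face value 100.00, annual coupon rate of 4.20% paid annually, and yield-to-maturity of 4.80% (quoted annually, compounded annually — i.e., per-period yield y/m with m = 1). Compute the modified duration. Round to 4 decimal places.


Coupon per period c = face * coupon_rate / m = 4.200000
Periods per year m = 1; per-period yield y/m = 0.048000
Number of cashflows N = 7
Cashflows (t years, CF_t, discount factor 1/(1+y/m)^(m*t), PV):
  t = 1.0000: CF_t = 4.200000, DF = 0.954198, PV = 4.007634
  t = 2.0000: CF_t = 4.200000, DF = 0.910495, PV = 3.824078
  t = 3.0000: CF_t = 4.200000, DF = 0.868793, PV = 3.648929
  t = 4.0000: CF_t = 4.200000, DF = 0.829001, PV = 3.481803
  t = 5.0000: CF_t = 4.200000, DF = 0.791031, PV = 3.322331
  t = 6.0000: CF_t = 4.200000, DF = 0.754801, PV = 3.170163
  t = 7.0000: CF_t = 104.200000, DF = 0.720230, PV = 75.047934
Price P = sum_t PV_t = 96.502871
First compute Macaulay numerator sum_t t * PV_t:
  t * PV_t at t = 1.0000: 4.007634
  t * PV_t at t = 2.0000: 7.648156
  t * PV_t at t = 3.0000: 10.946788
  t * PV_t at t = 4.0000: 13.927211
  t * PV_t at t = 5.0000: 16.611654
  t * PV_t at t = 6.0000: 19.020978
  t * PV_t at t = 7.0000: 525.335537
Macaulay duration D = 597.497957 / 96.502871 = 6.191504
Modified duration = D / (1 + y/m) = 6.191504 / (1 + 0.048000) = 5.907924

Answer: Modified duration = 5.9079


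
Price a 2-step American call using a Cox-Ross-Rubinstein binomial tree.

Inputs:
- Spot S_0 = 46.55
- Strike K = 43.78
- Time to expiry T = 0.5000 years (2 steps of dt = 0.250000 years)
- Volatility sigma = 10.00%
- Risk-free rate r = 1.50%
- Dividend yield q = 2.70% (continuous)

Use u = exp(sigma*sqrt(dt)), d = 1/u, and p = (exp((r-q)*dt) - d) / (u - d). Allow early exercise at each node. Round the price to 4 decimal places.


Answer: Price = V(0,0) = 3.0330

Derivation:
dt = T/N = 0.250000
u = exp(sigma*sqrt(dt)) = 1.051271; d = 1/u = 0.951229
p = (exp((r-q)*dt) - d) / (u - d) = 0.457560
Discount per step: exp(-r*dt) = 0.996257
Stock lattice S(k, i) with i counting down-moves:
  k=0: S(0,0) = 46.5500
  k=1: S(1,0) = 48.9367; S(1,1) = 44.2797
  k=2: S(2,0) = 51.4457; S(2,1) = 46.5500; S(2,2) = 42.1202
Terminal payoffs V(N, i) = max(S_T - K, 0):
  V(2,0) = 7.665706; V(2,1) = 2.770000; V(2,2) = 0.000000
Backward induction: V(k, i) = exp(-r*dt) * [p * V(k+1, i) + (1-p) * V(k+1, i+1)]; then take max(V_cont, immediate exercise) for American.
  V(1,0) = exp(-r*dt) * [p*7.665706 + (1-p)*2.770000] = 4.991327; exercise = 5.156670; V(1,0) = max -> 5.156670
  V(1,1) = exp(-r*dt) * [p*2.770000 + (1-p)*0.000000] = 1.262697; exercise = 0.499730; V(1,1) = max -> 1.262697
  V(0,0) = exp(-r*dt) * [p*5.156670 + (1-p)*1.262697] = 3.033028; exercise = 2.770000; V(0,0) = max -> 3.033028


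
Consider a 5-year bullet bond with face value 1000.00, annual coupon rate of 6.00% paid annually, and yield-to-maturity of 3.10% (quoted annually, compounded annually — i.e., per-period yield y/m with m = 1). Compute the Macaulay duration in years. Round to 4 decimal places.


Coupon per period c = face * coupon_rate / m = 60.000000
Periods per year m = 1; per-period yield y/m = 0.031000
Number of cashflows N = 5
Cashflows (t years, CF_t, discount factor 1/(1+y/m)^(m*t), PV):
  t = 1.0000: CF_t = 60.000000, DF = 0.969932, PV = 58.195926
  t = 2.0000: CF_t = 60.000000, DF = 0.940768, PV = 56.446097
  t = 3.0000: CF_t = 60.000000, DF = 0.912481, PV = 54.748882
  t = 4.0000: CF_t = 60.000000, DF = 0.885045, PV = 53.102698
  t = 5.0000: CF_t = 1060.000000, DF = 0.858434, PV = 909.939544
Price P = sum_t PV_t = 1132.433148
Macaulay numerator sum_t t * PV_t:
  t * PV_t at t = 1.0000: 58.195926
  t * PV_t at t = 2.0000: 112.892195
  t * PV_t at t = 3.0000: 164.246646
  t * PV_t at t = 4.0000: 212.410793
  t * PV_t at t = 5.0000: 4549.697719
Macaulay duration D = (sum_t t * PV_t) / P = 5097.443279 / 1132.433148 = 4.501319

Answer: Macaulay duration = 4.5013 years


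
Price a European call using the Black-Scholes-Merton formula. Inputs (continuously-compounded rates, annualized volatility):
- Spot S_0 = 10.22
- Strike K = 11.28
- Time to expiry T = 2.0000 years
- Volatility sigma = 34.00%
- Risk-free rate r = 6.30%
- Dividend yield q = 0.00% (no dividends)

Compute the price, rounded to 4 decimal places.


d1 = (ln(S/K) + (r - q + 0.5*sigma^2) * T) / (sigma * sqrt(T)) = 0.29722472
d2 = d1 - sigma * sqrt(T) = -0.18360789
exp(-rT) = 0.88161485; exp(-qT) = 1.00000000
C = S_0 * exp(-qT) * N(d1) - K * exp(-rT) * N(d2)
N(d1) = 0.61685253; N(d2) = 0.42716054
C = 10.2200 * 1.00000000 * 0.61685253 - 11.2800 * 0.88161485 * 0.42716054 = 2.0563

Answer: Price = 2.0563


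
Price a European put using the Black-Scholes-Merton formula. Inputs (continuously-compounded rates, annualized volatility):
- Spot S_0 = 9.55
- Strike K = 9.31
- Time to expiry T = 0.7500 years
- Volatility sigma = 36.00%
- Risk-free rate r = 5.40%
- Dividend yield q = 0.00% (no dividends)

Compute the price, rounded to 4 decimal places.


Answer: Price = 0.8658

Derivation:
d1 = (ln(S/K) + (r - q + 0.5*sigma^2) * T) / (sigma * sqrt(T)) = 0.36742591
d2 = d1 - sigma * sqrt(T) = 0.05565677
exp(-rT) = 0.96030916; exp(-qT) = 1.00000000
P = K * exp(-rT) * N(-d2) - S_0 * exp(-qT) * N(-d1)
N(-d1) = 0.35665067; N(-d2) = 0.47780762
P = 9.3100 * 0.96030916 * 0.47780762 - 9.5500 * 1.00000000 * 0.35665067 = 0.8658


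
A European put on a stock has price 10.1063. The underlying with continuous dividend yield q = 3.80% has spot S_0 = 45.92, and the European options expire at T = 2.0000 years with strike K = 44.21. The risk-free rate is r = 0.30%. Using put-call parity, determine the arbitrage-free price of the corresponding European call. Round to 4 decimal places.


Put-call parity: C - P = S_0 * exp(-qT) - K * exp(-rT).
S_0 * exp(-qT) = 45.9200 * 0.92681621 = 42.55940021
K * exp(-rT) = 44.2100 * 0.99401796 = 43.94553419
C = P + S*exp(-qT) - K*exp(-rT)
C = 10.1063 + 42.55940021 - 43.94553419 = 8.7202

Answer: Call price = 8.7202


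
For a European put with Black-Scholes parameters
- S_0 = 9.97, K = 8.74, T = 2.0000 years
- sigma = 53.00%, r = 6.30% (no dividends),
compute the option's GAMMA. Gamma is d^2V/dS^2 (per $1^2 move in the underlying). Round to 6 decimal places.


Answer: Gamma = 0.041239

Derivation:
d1 = 0.7185410905; d2 = -0.0309920976
phi(d1) = 0.3081744739; exp(-qT) = 1.0000000000; exp(-rT) = 0.8816148468
Gamma = exp(-qT) * phi(d1) / (S * sigma * sqrt(T)) = 1.0000000000 * 0.3081744739 / (9.9700 * 0.5300 * 1.4142135624) = 0.041239


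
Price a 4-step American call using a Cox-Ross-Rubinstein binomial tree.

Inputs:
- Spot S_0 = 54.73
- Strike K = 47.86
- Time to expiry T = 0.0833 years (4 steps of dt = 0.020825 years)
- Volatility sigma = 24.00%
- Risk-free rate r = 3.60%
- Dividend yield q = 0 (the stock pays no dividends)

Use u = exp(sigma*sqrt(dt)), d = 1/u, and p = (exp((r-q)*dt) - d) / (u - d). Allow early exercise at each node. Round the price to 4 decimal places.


dt = T/N = 0.020825
u = exp(sigma*sqrt(dt)) = 1.035241; d = 1/u = 0.965959
p = (exp((r-q)*dt) - d) / (u - d) = 0.502167
Discount per step: exp(-r*dt) = 0.999251
Stock lattice S(k, i) with i counting down-moves:
  k=0: S(0,0) = 54.7300
  k=1: S(1,0) = 56.6587; S(1,1) = 52.8669
  k=2: S(2,0) = 58.6554; S(2,1) = 54.7300; S(2,2) = 51.0673
  k=3: S(3,0) = 60.7225; S(3,1) = 56.6587; S(3,2) = 52.8669; S(3,3) = 49.3289
  k=4: S(4,0) = 62.8624; S(4,1) = 58.6554; S(4,2) = 54.7300; S(4,3) = 51.0673; S(4,4) = 47.6497
Terminal payoffs V(N, i) = max(S_T - K, 0):
  V(4,0) = 15.002409; V(4,1) = 10.795432; V(4,2) = 6.870000; V(4,3) = 3.207272; V(4,4) = 0.000000
Backward induction: V(k, i) = exp(-r*dt) * [p * V(k+1, i) + (1-p) * V(k+1, i+1)]; then take max(V_cont, immediate exercise) for American.
  V(3,0) = exp(-r*dt) * [p*15.002409 + (1-p)*10.795432] = 12.898365; exercise = 12.862498; V(3,0) = max -> 12.898365
  V(3,1) = exp(-r*dt) * [p*10.795432 + (1-p)*6.870000] = 8.834598; exercise = 8.798731; V(3,1) = max -> 8.834598
  V(3,2) = exp(-r*dt) * [p*6.870000 + (1-p)*3.207272] = 5.042793; exercise = 5.006926; V(3,2) = max -> 5.042793
  V(3,3) = exp(-r*dt) * [p*3.207272 + (1-p)*0.000000] = 1.609381; exercise = 1.468882; V(3,3) = max -> 1.609381
  V(2,0) = exp(-r*dt) * [p*12.898365 + (1-p)*8.834598] = 10.867139; exercise = 10.795432; V(2,0) = max -> 10.867139
  V(2,1) = exp(-r*dt) * [p*8.834598 + (1-p)*5.042793] = 6.941708; exercise = 6.870000; V(2,1) = max -> 6.941708
  V(2,2) = exp(-r*dt) * [p*5.042793 + (1-p)*1.609381] = 3.331030; exercise = 3.207272; V(2,2) = max -> 3.331030
  V(1,0) = exp(-r*dt) * [p*10.867139 + (1-p)*6.941708] = 8.906252; exercise = 8.798731; V(1,0) = max -> 8.906252
  V(1,1) = exp(-r*dt) * [p*6.941708 + (1-p)*3.331030] = 5.140339; exercise = 5.006926; V(1,1) = max -> 5.140339
  V(0,0) = exp(-r*dt) * [p*8.906252 + (1-p)*5.140339] = 7.026188; exercise = 6.870000; V(0,0) = max -> 7.026188

Answer: Price = V(0,0) = 7.0262


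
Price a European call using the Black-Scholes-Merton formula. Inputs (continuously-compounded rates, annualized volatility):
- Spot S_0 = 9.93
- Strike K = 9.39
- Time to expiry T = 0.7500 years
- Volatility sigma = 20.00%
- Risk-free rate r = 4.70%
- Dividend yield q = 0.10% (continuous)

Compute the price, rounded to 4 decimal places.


d1 = (ln(S/K) + (r - q + 0.5*sigma^2) * T) / (sigma * sqrt(T)) = 0.60861485
d2 = d1 - sigma * sqrt(T) = 0.43540977
exp(-rT) = 0.96536405; exp(-qT) = 0.99925028
C = S_0 * exp(-qT) * N(d1) - K * exp(-rT) * N(d2)
N(d1) = 0.72861012; N(d2) = 0.66836749
C = 9.9300 * 0.99925028 * 0.72861012 - 9.3900 * 0.96536405 * 0.66836749 = 1.1711

Answer: Price = 1.1711


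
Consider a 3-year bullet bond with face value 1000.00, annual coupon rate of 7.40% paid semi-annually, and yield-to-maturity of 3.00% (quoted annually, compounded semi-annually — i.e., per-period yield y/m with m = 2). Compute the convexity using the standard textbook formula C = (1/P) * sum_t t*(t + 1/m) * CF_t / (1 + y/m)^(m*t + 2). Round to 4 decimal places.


Coupon per period c = face * coupon_rate / m = 37.000000
Periods per year m = 2; per-period yield y/m = 0.015000
Number of cashflows N = 6
Cashflows (t years, CF_t, discount factor 1/(1+y/m)^(m*t), PV):
  t = 0.5000: CF_t = 37.000000, DF = 0.985222, PV = 36.453202
  t = 1.0000: CF_t = 37.000000, DF = 0.970662, PV = 35.914485
  t = 1.5000: CF_t = 37.000000, DF = 0.956317, PV = 35.383729
  t = 2.0000: CF_t = 37.000000, DF = 0.942184, PV = 34.860817
  t = 2.5000: CF_t = 37.000000, DF = 0.928260, PV = 34.345632
  t = 3.0000: CF_t = 1037.000000, DF = 0.914542, PV = 948.380254
Price P = sum_t PV_t = 1125.338118
Convexity numerator sum_t t*(t + 1/m) * CF_t / (1+y/m)^(m*t + 2):
  t = 0.5000: term = 17.691864
  t = 1.0000: term = 52.291225
  t = 1.5000: term = 103.036896
  t = 2.0000: term = 169.190306
  t = 2.5000: term = 250.034934
  t = 3.0000: term = 9665.842572
Convexity = (1/P) * sum = 10258.087797 / 1125.338118 = 9.115561

Answer: Convexity = 9.1156


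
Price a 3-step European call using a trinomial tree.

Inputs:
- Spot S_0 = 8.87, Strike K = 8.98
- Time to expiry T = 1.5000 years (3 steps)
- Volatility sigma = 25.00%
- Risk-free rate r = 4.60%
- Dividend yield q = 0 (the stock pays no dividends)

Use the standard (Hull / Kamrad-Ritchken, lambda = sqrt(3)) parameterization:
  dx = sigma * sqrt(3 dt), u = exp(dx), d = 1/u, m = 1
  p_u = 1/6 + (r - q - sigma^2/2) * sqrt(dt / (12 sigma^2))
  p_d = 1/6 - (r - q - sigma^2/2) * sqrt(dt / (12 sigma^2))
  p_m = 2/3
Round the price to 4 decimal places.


Answer: Price = V(0,0) = 1.2353

Derivation:
dt = T/N = 0.500000; dx = sigma*sqrt(3*dt) = 0.306186
u = exp(dx) = 1.358235; d = 1/u = 0.736250
p_u = 0.178710, p_m = 0.666667, p_d = 0.154623
Discount per step: exp(-r*dt) = 0.977262
Stock lattice S(k, j) with j the centered position index:
  k=0: S(0,+0) = 8.8700
  k=1: S(1,-1) = 6.5305; S(1,+0) = 8.8700; S(1,+1) = 12.0475
  k=2: S(2,-2) = 4.8081; S(2,-1) = 6.5305; S(2,+0) = 8.8700; S(2,+1) = 12.0475; S(2,+2) = 16.3634
  k=3: S(3,-3) = 3.5400; S(3,-2) = 4.8081; S(3,-1) = 6.5305; S(3,+0) = 8.8700; S(3,+1) = 12.0475; S(3,+2) = 16.3634; S(3,+3) = 22.2253
Terminal payoffs V(N, j) = max(S_T - K, 0):
  V(3,-3) = 0.000000; V(3,-2) = 0.000000; V(3,-1) = 0.000000; V(3,+0) = 0.000000; V(3,+1) = 3.067546; V(3,+2) = 7.383402; V(3,+3) = 13.245348
Backward induction: V(k, j) = exp(-r*dt) * [p_u * V(k+1, j+1) + p_m * V(k+1, j) + p_d * V(k+1, j-1)]
  V(2,-2) = exp(-r*dt) * [p_u*0.000000 + p_m*0.000000 + p_d*0.000000] = 0.000000
  V(2,-1) = exp(-r*dt) * [p_u*0.000000 + p_m*0.000000 + p_d*0.000000] = 0.000000
  V(2,+0) = exp(-r*dt) * [p_u*3.067546 + p_m*0.000000 + p_d*0.000000] = 0.535736
  V(2,+1) = exp(-r*dt) * [p_u*7.383402 + p_m*3.067546 + p_d*0.000000] = 3.288018
  V(2,+2) = exp(-r*dt) * [p_u*13.245348 + p_m*7.383402 + p_d*3.067546] = 7.587132
  V(1,-1) = exp(-r*dt) * [p_u*0.535736 + p_m*0.000000 + p_d*0.000000] = 0.093565
  V(1,+0) = exp(-r*dt) * [p_u*3.288018 + p_m*0.535736 + p_d*0.000000] = 0.923278
  V(1,+1) = exp(-r*dt) * [p_u*7.587132 + p_m*3.288018 + p_d*0.535736] = 3.548191
  V(0,+0) = exp(-r*dt) * [p_u*3.548191 + p_m*0.923278 + p_d*0.093565] = 1.235341


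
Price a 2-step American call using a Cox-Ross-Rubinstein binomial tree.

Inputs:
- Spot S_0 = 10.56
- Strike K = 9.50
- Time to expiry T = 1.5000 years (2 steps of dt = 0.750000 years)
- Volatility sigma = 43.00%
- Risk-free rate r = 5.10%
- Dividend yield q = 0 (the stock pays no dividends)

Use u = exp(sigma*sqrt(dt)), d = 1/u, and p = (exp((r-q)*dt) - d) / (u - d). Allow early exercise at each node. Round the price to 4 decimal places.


Answer: Price = V(0,0) = 2.9753

Derivation:
dt = T/N = 0.750000
u = exp(sigma*sqrt(dt)) = 1.451200; d = 1/u = 0.689085
p = (exp((r-q)*dt) - d) / (u - d) = 0.459125
Discount per step: exp(-r*dt) = 0.962472
Stock lattice S(k, i) with i counting down-moves:
  k=0: S(0,0) = 10.5600
  k=1: S(1,0) = 15.3247; S(1,1) = 7.2767
  k=2: S(2,0) = 22.2392; S(2,1) = 10.5600; S(2,2) = 5.0143
Terminal payoffs V(N, i) = max(S_T - K, 0):
  V(2,0) = 12.739169; V(2,1) = 1.060000; V(2,2) = 0.000000
Backward induction: V(k, i) = exp(-r*dt) * [p * V(k+1, i) + (1-p) * V(k+1, i+1)]; then take max(V_cont, immediate exercise) for American.
  V(1,0) = exp(-r*dt) * [p*12.739169 + (1-p)*1.060000] = 6.181187; exercise = 5.824674; V(1,0) = max -> 6.181187
  V(1,1) = exp(-r*dt) * [p*1.060000 + (1-p)*0.000000] = 0.468409; exercise = 0.000000; V(1,1) = max -> 0.468409
  V(0,0) = exp(-r*dt) * [p*6.181187 + (1-p)*0.468409] = 2.975279; exercise = 1.060000; V(0,0) = max -> 2.975279


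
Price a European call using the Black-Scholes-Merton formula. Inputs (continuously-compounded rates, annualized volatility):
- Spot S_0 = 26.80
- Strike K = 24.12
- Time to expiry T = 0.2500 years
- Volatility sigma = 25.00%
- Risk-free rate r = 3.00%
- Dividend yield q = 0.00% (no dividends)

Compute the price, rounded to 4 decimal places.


d1 = (ln(S/K) + (r - q + 0.5*sigma^2) * T) / (sigma * sqrt(T)) = 0.96538413
d2 = d1 - sigma * sqrt(T) = 0.84038413
exp(-rT) = 0.99252805; exp(-qT) = 1.00000000
C = S_0 * exp(-qT) * N(d1) - K * exp(-rT) * N(d2)
N(d1) = 0.83282378; N(d2) = 0.79965348
C = 26.8000 * 1.00000000 * 0.83282378 - 24.1200 * 0.99252805 * 0.79965348 = 3.1762

Answer: Price = 3.1762


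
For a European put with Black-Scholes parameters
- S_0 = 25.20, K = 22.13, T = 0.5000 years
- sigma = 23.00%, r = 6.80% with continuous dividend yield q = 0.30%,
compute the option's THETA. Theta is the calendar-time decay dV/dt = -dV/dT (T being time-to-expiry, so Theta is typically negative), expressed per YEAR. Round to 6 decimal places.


d1 = 1.0799355365; d2 = 0.9173009768
phi(d1) = 0.2226690001; exp(-qT) = 0.9985011244; exp(-rT) = 0.9665715046
Theta = -S*exp(-qT)*phi(d1)*sigma/(2*sqrt(T)) + r*K*exp(-rT)*N(-d2) - q*S*exp(-qT)*N(-d1)
N(-d1) = 0.1400854436; N(-d2) = 0.1794924728; sqrt(T) = 0.7071067812
Term 1 = -25.2000 * 0.9985011244 * 0.2226690001 * 0.2300 / (2 * 0.7071067812) = -0.9112167537
Term 2 = 0.0680 * 22.1300 * 0.9665715046 * 0.1794924728 = 0.2610781670
Term 3 = -0.0030 * 25.2000 * 0.9985011244 * 0.1400854436 = -0.0105745858
Theta = -0.9112167537 + (0.2610781670) + (-0.0105745858) = -0.660713

Answer: Theta = -0.660713


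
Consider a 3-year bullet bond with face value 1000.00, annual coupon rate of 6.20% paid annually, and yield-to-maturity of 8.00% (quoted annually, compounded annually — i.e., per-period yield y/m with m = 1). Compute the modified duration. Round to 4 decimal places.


Coupon per period c = face * coupon_rate / m = 62.000000
Periods per year m = 1; per-period yield y/m = 0.080000
Number of cashflows N = 3
Cashflows (t years, CF_t, discount factor 1/(1+y/m)^(m*t), PV):
  t = 1.0000: CF_t = 62.000000, DF = 0.925926, PV = 57.407407
  t = 2.0000: CF_t = 62.000000, DF = 0.857339, PV = 53.155007
  t = 3.0000: CF_t = 1062.000000, DF = 0.793832, PV = 843.049840
Price P = sum_t PV_t = 953.612254
First compute Macaulay numerator sum_t t * PV_t:
  t * PV_t at t = 1.0000: 57.407407
  t * PV_t at t = 2.0000: 106.310014
  t * PV_t at t = 3.0000: 2529.149520
Macaulay duration D = 2692.866941 / 953.612254 = 2.823859
Modified duration = D / (1 + y/m) = 2.823859 / (1 + 0.080000) = 2.614685

Answer: Modified duration = 2.6147


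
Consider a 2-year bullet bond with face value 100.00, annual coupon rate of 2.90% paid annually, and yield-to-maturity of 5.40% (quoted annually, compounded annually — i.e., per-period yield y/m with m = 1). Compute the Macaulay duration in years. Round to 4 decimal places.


Coupon per period c = face * coupon_rate / m = 2.900000
Periods per year m = 1; per-period yield y/m = 0.054000
Number of cashflows N = 2
Cashflows (t years, CF_t, discount factor 1/(1+y/m)^(m*t), PV):
  t = 1.0000: CF_t = 2.900000, DF = 0.948767, PV = 2.751423
  t = 2.0000: CF_t = 102.900000, DF = 0.900158, PV = 92.626265
Price P = sum_t PV_t = 95.377688
Macaulay numerator sum_t t * PV_t:
  t * PV_t at t = 1.0000: 2.751423
  t * PV_t at t = 2.0000: 185.252530
Macaulay duration D = (sum_t t * PV_t) / P = 188.003953 / 95.377688 = 1.971152

Answer: Macaulay duration = 1.9712 years


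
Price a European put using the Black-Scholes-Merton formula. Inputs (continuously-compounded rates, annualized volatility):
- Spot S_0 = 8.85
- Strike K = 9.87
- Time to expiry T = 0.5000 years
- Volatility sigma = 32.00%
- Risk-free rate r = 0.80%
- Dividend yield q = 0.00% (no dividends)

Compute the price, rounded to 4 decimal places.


d1 = (ln(S/K) + (r - q + 0.5*sigma^2) * T) / (sigma * sqrt(T)) = -0.35126588
d2 = d1 - sigma * sqrt(T) = -0.57754005
exp(-rT) = 0.99600799; exp(-qT) = 1.00000000
P = K * exp(-rT) * N(-d2) - S_0 * exp(-qT) * N(-d1)
N(-d1) = 0.63730555; N(-d2) = 0.71821265
P = 9.8700 * 0.99600799 * 0.71821265 - 8.8500 * 1.00000000 * 0.63730555 = 1.4203

Answer: Price = 1.4203


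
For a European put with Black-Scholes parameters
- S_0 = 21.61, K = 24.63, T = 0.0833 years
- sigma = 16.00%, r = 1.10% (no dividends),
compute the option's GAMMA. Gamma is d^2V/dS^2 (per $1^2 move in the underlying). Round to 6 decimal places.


d1 = -2.7897335795; d2 = -2.8359123625
phi(d1) = 0.0081458616; exp(-qT) = 1.0000000000; exp(-rT) = 0.9990841197
Gamma = exp(-qT) * phi(d1) / (S * sigma * sqrt(T)) = 1.0000000000 * 0.0081458616 / (21.6100 * 0.1600 * 0.2886173938) = 0.008163

Answer: Gamma = 0.008163


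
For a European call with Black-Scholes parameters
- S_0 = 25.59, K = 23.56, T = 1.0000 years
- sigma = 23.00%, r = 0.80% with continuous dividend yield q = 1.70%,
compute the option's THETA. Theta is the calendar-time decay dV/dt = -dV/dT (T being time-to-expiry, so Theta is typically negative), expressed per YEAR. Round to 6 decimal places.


d1 = 0.4352230060; d2 = 0.2052230060
phi(d1) = 0.3628927054; exp(-qT) = 0.9831436846; exp(-rT) = 0.9920319148
Theta = -S*exp(-qT)*phi(d1)*sigma/(2*sqrt(T)) - r*K*exp(-rT)*N(d2) + q*S*exp(-qT)*N(d1)
N(d1) = 0.6682997175; N(d2) = 0.5813010521; sqrt(T) = 1.0000000000
Term 1 = -25.5900 * 0.9831436846 * 0.3628927054 * 0.2300 / (2 * 1.0000000000) = -1.0499372849
Term 2 = -0.0080 * 23.5600 * 0.9920319148 * 0.5813010521 = -0.1086906100
Term 3 = 0.0170 * 25.5900 * 0.9831436846 * 0.6682997175 = 0.2858297823
Theta = -1.0499372849 + (-0.1086906100) + (0.2858297823) = -0.872798

Answer: Theta = -0.872798


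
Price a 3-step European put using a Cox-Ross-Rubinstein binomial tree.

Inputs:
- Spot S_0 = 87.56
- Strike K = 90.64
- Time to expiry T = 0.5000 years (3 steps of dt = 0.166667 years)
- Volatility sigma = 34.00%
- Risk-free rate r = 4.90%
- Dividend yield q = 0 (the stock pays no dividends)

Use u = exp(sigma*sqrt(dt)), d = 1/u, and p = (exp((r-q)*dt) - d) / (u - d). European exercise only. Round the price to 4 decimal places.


Answer: Price = V(0,0) = 9.4737

Derivation:
dt = T/N = 0.166667
u = exp(sigma*sqrt(dt)) = 1.148899; d = 1/u = 0.870398
p = (exp((r-q)*dt) - d) / (u - d) = 0.494798
Discount per step: exp(-r*dt) = 0.991867
Stock lattice S(k, i) with i counting down-moves:
  k=0: S(0,0) = 87.5600
  k=1: S(1,0) = 100.5976; S(1,1) = 76.2121
  k=2: S(2,0) = 115.5766; S(2,1) = 87.5600; S(2,2) = 66.3349
  k=3: S(3,0) = 132.7858; S(3,1) = 100.5976; S(3,2) = 76.2121; S(3,3) = 57.7377
Terminal payoffs V(N, i) = max(K - S_T, 0):
  V(3,0) = 0.000000; V(3,1) = 0.000000; V(3,2) = 14.427930; V(3,3) = 32.902261
Backward induction: V(k, i) = exp(-r*dt) * [p * V(k+1, i) + (1-p) * V(k+1, i+1)].
  V(2,0) = exp(-r*dt) * [p*0.000000 + (1-p)*0.000000] = 0.000000
  V(2,1) = exp(-r*dt) * [p*0.000000 + (1-p)*14.427930] = 7.229731
  V(2,2) = exp(-r*dt) * [p*14.427930 + (1-p)*32.902261] = 23.567935
  V(1,0) = exp(-r*dt) * [p*0.000000 + (1-p)*7.229731] = 3.622766
  V(1,1) = exp(-r*dt) * [p*7.229731 + (1-p)*23.567935] = 15.357885
  V(0,0) = exp(-r*dt) * [p*3.622766 + (1-p)*15.357885] = 9.473684


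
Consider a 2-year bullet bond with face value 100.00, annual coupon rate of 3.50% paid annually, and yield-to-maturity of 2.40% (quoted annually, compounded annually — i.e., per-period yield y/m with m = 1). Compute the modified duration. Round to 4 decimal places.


Answer: Modified duration = 1.9204

Derivation:
Coupon per period c = face * coupon_rate / m = 3.500000
Periods per year m = 1; per-period yield y/m = 0.024000
Number of cashflows N = 2
Cashflows (t years, CF_t, discount factor 1/(1+y/m)^(m*t), PV):
  t = 1.0000: CF_t = 3.500000, DF = 0.976562, PV = 3.417969
  t = 2.0000: CF_t = 103.500000, DF = 0.953674, PV = 98.705292
Price P = sum_t PV_t = 102.123260
First compute Macaulay numerator sum_t t * PV_t:
  t * PV_t at t = 1.0000: 3.417969
  t * PV_t at t = 2.0000: 197.410583
Macaulay duration D = 200.828552 / 102.123260 = 1.966531
Modified duration = D / (1 + y/m) = 1.966531 / (1 + 0.024000) = 1.920440


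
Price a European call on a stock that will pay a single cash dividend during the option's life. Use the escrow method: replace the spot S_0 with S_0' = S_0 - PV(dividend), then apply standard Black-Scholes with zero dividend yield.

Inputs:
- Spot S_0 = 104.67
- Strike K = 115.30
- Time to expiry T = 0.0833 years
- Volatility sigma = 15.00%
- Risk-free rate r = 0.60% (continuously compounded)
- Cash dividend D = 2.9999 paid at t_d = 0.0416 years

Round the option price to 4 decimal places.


PV(D) = D * exp(-r * t_d) = 2.9999 * 0.99975043 = 2.99915132
S_0' = S_0 - PV(D) = 104.6700 - 2.99915132 = 101.67084868
d1 = (ln(S_0'/K) + (r + sigma^2/2)*T) / (sigma*sqrt(T)) = -2.87254299
d2 = d1 - sigma*sqrt(T) = -2.91583560
exp(-rT) = 0.99950032
N(d1) = 0.00203591; N(d2) = 0.00177369
C = S_0' * N(d1) - K * exp(-rT) * N(d2) = 101.67084868 * 0.00203591 - 115.3000 * 0.99950032 * 0.00177369 = 0.0026

Answer: Price = 0.0026


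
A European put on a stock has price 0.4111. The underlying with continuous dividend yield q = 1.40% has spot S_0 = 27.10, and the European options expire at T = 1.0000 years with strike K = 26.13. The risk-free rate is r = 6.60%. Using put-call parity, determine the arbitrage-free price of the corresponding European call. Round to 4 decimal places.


Put-call parity: C - P = S_0 * exp(-qT) - K * exp(-rT).
S_0 * exp(-qT) = 27.1000 * 0.98609754 = 26.72324345
K * exp(-rT) = 26.1300 * 0.93613086 = 24.46109948
C = P + S*exp(-qT) - K*exp(-rT)
C = 0.4111 + 26.72324345 - 24.46109948 = 2.6732

Answer: Call price = 2.6732


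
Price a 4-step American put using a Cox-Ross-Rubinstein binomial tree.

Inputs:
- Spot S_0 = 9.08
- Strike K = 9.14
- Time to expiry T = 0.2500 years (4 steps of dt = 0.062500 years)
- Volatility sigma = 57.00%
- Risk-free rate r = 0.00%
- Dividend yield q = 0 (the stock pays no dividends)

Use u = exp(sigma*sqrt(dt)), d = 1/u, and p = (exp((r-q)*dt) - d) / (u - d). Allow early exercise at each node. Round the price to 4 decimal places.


dt = T/N = 0.062500
u = exp(sigma*sqrt(dt)) = 1.153153; d = 1/u = 0.867188
p = (exp((r-q)*dt) - d) / (u - d) = 0.464435
Discount per step: exp(-r*dt) = 1.000000
Stock lattice S(k, i) with i counting down-moves:
  k=0: S(0,0) = 9.0800
  k=1: S(1,0) = 10.4706; S(1,1) = 7.8741
  k=2: S(2,0) = 12.0742; S(2,1) = 9.0800; S(2,2) = 6.8283
  k=3: S(3,0) = 13.9234; S(3,1) = 10.4706; S(3,2) = 7.8741; S(3,3) = 5.9214
  k=4: S(4,0) = 16.0559; S(4,1) = 12.0742; S(4,2) = 9.0800; S(4,3) = 6.8283; S(4,4) = 5.1350
Terminal payoffs V(N, i) = max(K - S_T, 0):
  V(4,0) = 0.000000; V(4,1) = 0.000000; V(4,2) = 0.060000; V(4,3) = 2.311711; V(4,4) = 4.005029
Backward induction: V(k, i) = exp(-r*dt) * [p * V(k+1, i) + (1-p) * V(k+1, i+1)]; then take max(V_cont, immediate exercise) for American.
  V(3,0) = exp(-r*dt) * [p*0.000000 + (1-p)*0.000000] = 0.000000; exercise = 0.000000; V(3,0) = max -> 0.000000
  V(3,1) = exp(-r*dt) * [p*0.000000 + (1-p)*0.060000] = 0.032134; exercise = 0.000000; V(3,1) = max -> 0.032134
  V(3,2) = exp(-r*dt) * [p*0.060000 + (1-p)*2.311711] = 1.265937; exercise = 1.265937; V(3,2) = max -> 1.265937
  V(3,3) = exp(-r*dt) * [p*2.311711 + (1-p)*4.005029] = 3.218592; exercise = 3.218592; V(3,3) = max -> 3.218592
  V(2,0) = exp(-r*dt) * [p*0.000000 + (1-p)*0.032134] = 0.017210; exercise = 0.000000; V(2,0) = max -> 0.017210
  V(2,1) = exp(-r*dt) * [p*0.032134 + (1-p)*1.265937] = 0.692915; exercise = 0.060000; V(2,1) = max -> 0.692915
  V(2,2) = exp(-r*dt) * [p*1.265937 + (1-p)*3.218592] = 2.311711; exercise = 2.311711; V(2,2) = max -> 2.311711
  V(1,0) = exp(-r*dt) * [p*0.017210 + (1-p)*0.692915] = 0.379094; exercise = 0.000000; V(1,0) = max -> 0.379094
  V(1,1) = exp(-r*dt) * [p*0.692915 + (1-p)*2.311711] = 1.559885; exercise = 1.265937; V(1,1) = max -> 1.559885
  V(0,0) = exp(-r*dt) * [p*0.379094 + (1-p)*1.559885] = 1.011484; exercise = 0.060000; V(0,0) = max -> 1.011484

Answer: Price = V(0,0) = 1.0115


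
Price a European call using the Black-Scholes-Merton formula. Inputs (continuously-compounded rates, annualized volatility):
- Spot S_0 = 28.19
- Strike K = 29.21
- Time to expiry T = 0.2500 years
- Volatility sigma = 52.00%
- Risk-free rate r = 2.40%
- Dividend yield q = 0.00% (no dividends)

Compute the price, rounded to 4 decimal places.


d1 = (ln(S/K) + (r - q + 0.5*sigma^2) * T) / (sigma * sqrt(T)) = 0.01636996
d2 = d1 - sigma * sqrt(T) = -0.24363004
exp(-rT) = 0.99401796; exp(-qT) = 1.00000000
C = S_0 * exp(-qT) * N(d1) - K * exp(-rT) * N(d2)
N(d1) = 0.50653038; N(d2) = 0.40375868
C = 28.1900 * 1.00000000 * 0.50653038 - 29.2100 * 0.99401796 * 0.40375868 = 2.5559

Answer: Price = 2.5559


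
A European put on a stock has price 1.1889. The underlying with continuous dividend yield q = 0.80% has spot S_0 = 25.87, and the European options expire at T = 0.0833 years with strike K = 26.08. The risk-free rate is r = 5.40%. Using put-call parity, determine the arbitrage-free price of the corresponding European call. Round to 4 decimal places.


Put-call parity: C - P = S_0 * exp(-qT) - K * exp(-rT).
S_0 * exp(-qT) = 25.8700 * 0.99933382 = 25.85276598
K * exp(-rT) = 26.0800 * 0.99551190 = 25.96295040
C = P + S*exp(-qT) - K*exp(-rT)
C = 1.1889 + 25.85276598 - 25.96295040 = 1.0787

Answer: Call price = 1.0787


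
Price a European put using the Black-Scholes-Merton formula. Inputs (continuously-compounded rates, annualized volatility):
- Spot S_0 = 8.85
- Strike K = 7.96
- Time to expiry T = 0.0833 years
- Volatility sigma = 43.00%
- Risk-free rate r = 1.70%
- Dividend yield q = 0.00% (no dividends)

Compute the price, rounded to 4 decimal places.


d1 = (ln(S/K) + (r - q + 0.5*sigma^2) * T) / (sigma * sqrt(T)) = 0.92748237
d2 = d1 - sigma * sqrt(T) = 0.80337689
exp(-rT) = 0.99858490; exp(-qT) = 1.00000000
P = K * exp(-rT) * N(-d2) - S_0 * exp(-qT) * N(-d1)
N(-d1) = 0.17683807; N(-d2) = 0.21087846
P = 7.9600 * 0.99858490 * 0.21087846 - 8.8500 * 1.00000000 * 0.17683807 = 0.1112

Answer: Price = 0.1112


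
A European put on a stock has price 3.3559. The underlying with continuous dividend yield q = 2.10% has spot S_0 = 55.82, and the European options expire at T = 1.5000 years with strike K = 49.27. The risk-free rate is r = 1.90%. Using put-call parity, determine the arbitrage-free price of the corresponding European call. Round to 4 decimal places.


Answer: Call price = 9.5593

Derivation:
Put-call parity: C - P = S_0 * exp(-qT) - K * exp(-rT).
S_0 * exp(-qT) = 55.8200 * 0.96899096 = 54.08907519
K * exp(-rT) = 49.2700 * 0.97190229 = 47.88562603
C = P + S*exp(-qT) - K*exp(-rT)
C = 3.3559 + 54.08907519 - 47.88562603 = 9.5593


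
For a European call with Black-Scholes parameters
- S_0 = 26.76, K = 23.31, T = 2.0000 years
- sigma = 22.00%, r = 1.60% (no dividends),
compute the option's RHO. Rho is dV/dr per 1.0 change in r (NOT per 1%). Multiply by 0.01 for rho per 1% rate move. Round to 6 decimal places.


d1 = 0.7020470536; d2 = 0.3909200699
phi(d1) = 0.3118061601; exp(-qT) = 1.0000000000; exp(-rT) = 0.9685065821
N(d2) = 0.6520718408
Rho = K*T*exp(-rT)*N(d2) = 23.3100 * 2.0000 * 0.9685065821 * 0.6520718408 = 29.442202

Answer: Rho = 29.442202


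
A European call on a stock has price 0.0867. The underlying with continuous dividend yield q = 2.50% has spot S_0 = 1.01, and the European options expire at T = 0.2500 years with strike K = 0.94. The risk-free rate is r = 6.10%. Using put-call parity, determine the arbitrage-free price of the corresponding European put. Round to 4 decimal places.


Put-call parity: C - P = S_0 * exp(-qT) - K * exp(-rT).
S_0 * exp(-qT) = 1.0100 * 0.99376949 = 1.00370719
K * exp(-rT) = 0.9400 * 0.98486569 = 0.92577375
P = C - S*exp(-qT) + K*exp(-rT)
P = 0.0867 - 1.00370719 + 0.92577375 = 0.0088

Answer: Put price = 0.0088


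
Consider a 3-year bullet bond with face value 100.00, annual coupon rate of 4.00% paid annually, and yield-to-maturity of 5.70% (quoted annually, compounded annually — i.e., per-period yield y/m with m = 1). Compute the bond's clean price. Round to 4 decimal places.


Answer: Price = 95.4305

Derivation:
Coupon per period c = face * coupon_rate / m = 4.000000
Periods per year m = 1; per-period yield y/m = 0.057000
Number of cashflows N = 3
Cashflows (t years, CF_t, discount factor 1/(1+y/m)^(m*t), PV):
  t = 1.0000: CF_t = 4.000000, DF = 0.946074, PV = 3.784295
  t = 2.0000: CF_t = 4.000000, DF = 0.895056, PV = 3.580222
  t = 3.0000: CF_t = 104.000000, DF = 0.846789, PV = 88.066022
Price P = sum_t PV_t = 95.430539


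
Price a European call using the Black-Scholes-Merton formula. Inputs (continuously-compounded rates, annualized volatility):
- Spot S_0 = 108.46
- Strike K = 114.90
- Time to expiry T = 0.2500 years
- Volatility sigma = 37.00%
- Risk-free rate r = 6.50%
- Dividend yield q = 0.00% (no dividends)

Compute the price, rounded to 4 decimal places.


Answer: Price = 6.0717

Derivation:
d1 = (ln(S/K) + (r - q + 0.5*sigma^2) * T) / (sigma * sqrt(T)) = -0.13144996
d2 = d1 - sigma * sqrt(T) = -0.31644996
exp(-rT) = 0.98388132; exp(-qT) = 1.00000000
C = S_0 * exp(-qT) * N(d1) - K * exp(-rT) * N(d2)
N(d1) = 0.44770968; N(d2) = 0.37583050
C = 108.4600 * 1.00000000 * 0.44770968 - 114.9000 * 0.98388132 * 0.37583050 = 6.0717


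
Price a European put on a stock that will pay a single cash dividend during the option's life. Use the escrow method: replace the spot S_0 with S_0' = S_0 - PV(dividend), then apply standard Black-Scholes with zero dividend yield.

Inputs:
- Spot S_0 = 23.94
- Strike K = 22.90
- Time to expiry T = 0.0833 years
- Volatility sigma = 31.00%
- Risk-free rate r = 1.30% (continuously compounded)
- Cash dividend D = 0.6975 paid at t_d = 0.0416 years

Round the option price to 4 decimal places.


PV(D) = D * exp(-r * t_d) = 0.6975 * 0.99945935 = 0.69712289
S_0' = S_0 - PV(D) = 23.9400 - 0.69712289 = 23.24287711
d1 = (ln(S_0'/K) + (r + sigma^2/2)*T) / (sigma*sqrt(T)) = 0.22294588
d2 = d1 - sigma*sqrt(T) = 0.13347449
exp(-rT) = 0.99891769
N(-d1) = 0.41178881; N(-d2) = 0.44690907
P = K * exp(-rT) * N(-d2) - S_0' * N(-d1) = 22.9000 * 0.99891769 * 0.44690907 - 23.24287711 * 0.41178881 = 0.6520

Answer: Price = 0.6520


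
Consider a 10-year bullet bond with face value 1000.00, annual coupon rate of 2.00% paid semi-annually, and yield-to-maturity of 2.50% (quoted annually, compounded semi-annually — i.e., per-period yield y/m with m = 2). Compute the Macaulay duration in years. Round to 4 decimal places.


Answer: Macaulay duration = 9.0876 years

Derivation:
Coupon per period c = face * coupon_rate / m = 10.000000
Periods per year m = 2; per-period yield y/m = 0.012500
Number of cashflows N = 20
Cashflows (t years, CF_t, discount factor 1/(1+y/m)^(m*t), PV):
  t = 0.5000: CF_t = 10.000000, DF = 0.987654, PV = 9.876543
  t = 1.0000: CF_t = 10.000000, DF = 0.975461, PV = 9.754611
  t = 1.5000: CF_t = 10.000000, DF = 0.963418, PV = 9.634183
  t = 2.0000: CF_t = 10.000000, DF = 0.951524, PV = 9.515243
  t = 2.5000: CF_t = 10.000000, DF = 0.939777, PV = 9.397771
  t = 3.0000: CF_t = 10.000000, DF = 0.928175, PV = 9.281749
  t = 3.5000: CF_t = 10.000000, DF = 0.916716, PV = 9.167159
  t = 4.0000: CF_t = 10.000000, DF = 0.905398, PV = 9.053984
  t = 4.5000: CF_t = 10.000000, DF = 0.894221, PV = 8.942207
  t = 5.0000: CF_t = 10.000000, DF = 0.883181, PV = 8.831809
  t = 5.5000: CF_t = 10.000000, DF = 0.872277, PV = 8.722775
  t = 6.0000: CF_t = 10.000000, DF = 0.861509, PV = 8.615086
  t = 6.5000: CF_t = 10.000000, DF = 0.850873, PV = 8.508727
  t = 7.0000: CF_t = 10.000000, DF = 0.840368, PV = 8.403681
  t = 7.5000: CF_t = 10.000000, DF = 0.829993, PV = 8.299932
  t = 8.0000: CF_t = 10.000000, DF = 0.819746, PV = 8.197463
  t = 8.5000: CF_t = 10.000000, DF = 0.809626, PV = 8.096260
  t = 9.0000: CF_t = 10.000000, DF = 0.799631, PV = 7.996306
  t = 9.5000: CF_t = 10.000000, DF = 0.789759, PV = 7.897587
  t = 10.0000: CF_t = 1010.000000, DF = 0.780009, PV = 787.808634
Price P = sum_t PV_t = 956.001710
Macaulay numerator sum_t t * PV_t:
  t * PV_t at t = 0.5000: 4.938272
  t * PV_t at t = 1.0000: 9.754611
  t * PV_t at t = 1.5000: 14.451275
  t * PV_t at t = 2.0000: 19.030486
  t * PV_t at t = 2.5000: 23.494427
  t * PV_t at t = 3.0000: 27.845246
  t * PV_t at t = 3.5000: 32.085057
  t * PV_t at t = 4.0000: 36.215938
  t * PV_t at t = 4.5000: 40.239931
  t * PV_t at t = 5.0000: 44.159046
  t * PV_t at t = 5.5000: 47.975260
  t * PV_t at t = 6.0000: 51.690516
  t * PV_t at t = 6.5000: 55.306725
  t * PV_t at t = 7.0000: 58.825766
  t * PV_t at t = 7.5000: 62.249488
  t * PV_t at t = 8.0000: 65.579708
  t * PV_t at t = 8.5000: 68.818212
  t * PV_t at t = 9.0000: 71.966757
  t * PV_t at t = 9.5000: 75.027072
  t * PV_t at t = 10.0000: 7878.086338
Macaulay duration D = (sum_t t * PV_t) / P = 8687.740131 / 956.001710 = 9.087578


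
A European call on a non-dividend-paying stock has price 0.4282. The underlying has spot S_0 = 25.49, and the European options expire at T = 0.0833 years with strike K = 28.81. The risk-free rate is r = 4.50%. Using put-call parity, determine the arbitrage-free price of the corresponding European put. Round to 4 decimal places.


Answer: Put price = 3.6404

Derivation:
Put-call parity: C - P = S_0 * exp(-qT) - K * exp(-rT).
S_0 * exp(-qT) = 25.4900 * 1.00000000 = 25.49000000
K * exp(-rT) = 28.8100 * 0.99625852 = 28.70220787
P = C - S*exp(-qT) + K*exp(-rT)
P = 0.4282 - 25.49000000 + 28.70220787 = 3.6404


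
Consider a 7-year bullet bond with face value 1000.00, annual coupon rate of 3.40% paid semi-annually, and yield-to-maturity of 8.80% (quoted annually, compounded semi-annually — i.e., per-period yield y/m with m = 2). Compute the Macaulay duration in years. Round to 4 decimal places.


Coupon per period c = face * coupon_rate / m = 17.000000
Periods per year m = 2; per-period yield y/m = 0.044000
Number of cashflows N = 14
Cashflows (t years, CF_t, discount factor 1/(1+y/m)^(m*t), PV):
  t = 0.5000: CF_t = 17.000000, DF = 0.957854, PV = 16.283525
  t = 1.0000: CF_t = 17.000000, DF = 0.917485, PV = 15.597246
  t = 1.5000: CF_t = 17.000000, DF = 0.878817, PV = 14.939891
  t = 2.0000: CF_t = 17.000000, DF = 0.841779, PV = 14.310240
  t = 2.5000: CF_t = 17.000000, DF = 0.806302, PV = 13.707127
  t = 3.0000: CF_t = 17.000000, DF = 0.772320, PV = 13.129432
  t = 3.5000: CF_t = 17.000000, DF = 0.739770, PV = 12.576084
  t = 4.0000: CF_t = 17.000000, DF = 0.708592, PV = 12.046058
  t = 4.5000: CF_t = 17.000000, DF = 0.678728, PV = 11.538369
  t = 5.0000: CF_t = 17.000000, DF = 0.650122, PV = 11.052078
  t = 5.5000: CF_t = 17.000000, DF = 0.622722, PV = 10.586281
  t = 6.0000: CF_t = 17.000000, DF = 0.596477, PV = 10.140116
  t = 6.5000: CF_t = 17.000000, DF = 0.571339, PV = 9.712755
  t = 7.0000: CF_t = 1017.000000, DF = 0.547259, PV = 556.562539
Price P = sum_t PV_t = 722.181741
Macaulay numerator sum_t t * PV_t:
  t * PV_t at t = 0.5000: 8.141762
  t * PV_t at t = 1.0000: 15.597246
  t * PV_t at t = 1.5000: 22.409836
  t * PV_t at t = 2.0000: 28.620481
  t * PV_t at t = 2.5000: 34.267817
  t * PV_t at t = 3.0000: 39.388295
  t * PV_t at t = 3.5000: 44.016294
  t * PV_t at t = 4.0000: 48.184230
  t * PV_t at t = 4.5000: 51.922662
  t * PV_t at t = 5.0000: 55.260389
  t * PV_t at t = 5.5000: 58.224548
  t * PV_t at t = 6.0000: 60.840698
  t * PV_t at t = 6.5000: 63.132908
  t * PV_t at t = 7.0000: 3895.937773
Macaulay duration D = (sum_t t * PV_t) / P = 4425.944940 / 722.181741 = 6.128575

Answer: Macaulay duration = 6.1286 years


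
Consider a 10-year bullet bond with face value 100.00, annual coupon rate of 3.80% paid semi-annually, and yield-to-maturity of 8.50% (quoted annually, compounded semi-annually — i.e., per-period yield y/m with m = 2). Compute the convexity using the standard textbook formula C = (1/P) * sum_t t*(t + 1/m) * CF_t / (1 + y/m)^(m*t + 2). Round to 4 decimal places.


Coupon per period c = face * coupon_rate / m = 1.900000
Periods per year m = 2; per-period yield y/m = 0.042500
Number of cashflows N = 20
Cashflows (t years, CF_t, discount factor 1/(1+y/m)^(m*t), PV):
  t = 0.5000: CF_t = 1.900000, DF = 0.959233, PV = 1.822542
  t = 1.0000: CF_t = 1.900000, DF = 0.920127, PV = 1.748242
  t = 1.5000: CF_t = 1.900000, DF = 0.882616, PV = 1.676970
  t = 2.0000: CF_t = 1.900000, DF = 0.846634, PV = 1.608605
  t = 2.5000: CF_t = 1.900000, DF = 0.812119, PV = 1.543026
  t = 3.0000: CF_t = 1.900000, DF = 0.779011, PV = 1.480121
  t = 3.5000: CF_t = 1.900000, DF = 0.747253, PV = 1.419780
  t = 4.0000: CF_t = 1.900000, DF = 0.716789, PV = 1.361900
  t = 4.5000: CF_t = 1.900000, DF = 0.687568, PV = 1.306379
  t = 5.0000: CF_t = 1.900000, DF = 0.659537, PV = 1.253121
  t = 5.5000: CF_t = 1.900000, DF = 0.632650, PV = 1.202034
  t = 6.0000: CF_t = 1.900000, DF = 0.606858, PV = 1.153031
  t = 6.5000: CF_t = 1.900000, DF = 0.582118, PV = 1.106025
  t = 7.0000: CF_t = 1.900000, DF = 0.558387, PV = 1.060935
  t = 7.5000: CF_t = 1.900000, DF = 0.535623, PV = 1.017683
  t = 8.0000: CF_t = 1.900000, DF = 0.513787, PV = 0.976195
  t = 8.5000: CF_t = 1.900000, DF = 0.492841, PV = 0.936398
  t = 9.0000: CF_t = 1.900000, DF = 0.472749, PV = 0.898224
  t = 9.5000: CF_t = 1.900000, DF = 0.453477, PV = 0.861605
  t = 10.0000: CF_t = 101.900000, DF = 0.434989, PV = 44.325425
Price P = sum_t PV_t = 68.758240
Convexity numerator sum_t t*(t + 1/m) * CF_t / (1+y/m)^(m*t + 2):
  t = 0.5000: term = 0.838485
  t = 1.0000: term = 2.412907
  t = 1.5000: term = 4.629078
  t = 2.0000: term = 7.400605
  t = 2.5000: term = 10.648352
  t = 3.0000: term = 14.299946
  t = 3.5000: term = 18.289299
  t = 4.0000: term = 22.556176
  t = 4.5000: term = 27.045774
  t = 5.0000: term = 31.708342
  t = 5.5000: term = 36.498811
  t = 6.0000: term = 41.376459
  t = 6.5000: term = 46.304590
  t = 7.0000: term = 51.250238
  t = 7.5000: term = 56.183885
  t = 8.0000: term = 61.079204
  t = 8.5000: term = 65.912810
  t = 9.0000: term = 70.664037
  t = 9.5000: term = 75.314721
  t = 10.0000: term = 4282.428127
Convexity = (1/P) * sum = 4926.841846 / 68.758240 = 71.654566

Answer: Convexity = 71.6546
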